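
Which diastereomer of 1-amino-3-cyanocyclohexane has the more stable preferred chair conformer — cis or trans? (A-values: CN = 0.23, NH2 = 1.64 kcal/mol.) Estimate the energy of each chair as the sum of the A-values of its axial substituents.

cis

At 1,3 positions (parity same): cis → (e,e or a,a); trans → (a,e or e,a).
Best chair for cis: E = 0.00 kcal/mol; best chair for trans: E = 0.23 kcal/mol.
The cis isomer is lower by 0.23 kcal/mol.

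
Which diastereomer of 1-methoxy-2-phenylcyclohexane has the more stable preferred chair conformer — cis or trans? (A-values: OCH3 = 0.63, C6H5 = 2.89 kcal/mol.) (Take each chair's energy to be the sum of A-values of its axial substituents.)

trans

At 1,2 positions (parity opposite): cis → (a,e or e,a); trans → (e,e or a,a).
Best chair for cis: E = 0.63 kcal/mol; best chair for trans: E = 0.00 kcal/mol.
The trans isomer is lower by 0.63 kcal/mol.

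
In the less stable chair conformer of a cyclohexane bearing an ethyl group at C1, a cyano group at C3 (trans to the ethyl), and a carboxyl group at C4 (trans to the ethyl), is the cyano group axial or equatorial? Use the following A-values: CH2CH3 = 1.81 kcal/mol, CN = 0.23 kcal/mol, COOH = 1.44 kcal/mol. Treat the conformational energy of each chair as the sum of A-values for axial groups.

Chair I (ethyl axial, cyano equatorial, carboxyl axial): E = 3.25 kcal/mol.
Chair II (ethyl equatorial, cyano axial, carboxyl equatorial): E = 0.23 kcal/mol.
Chair I is the less stable (higher-energy) conformer, and in that chair the cyano group is equatorial.

equatorial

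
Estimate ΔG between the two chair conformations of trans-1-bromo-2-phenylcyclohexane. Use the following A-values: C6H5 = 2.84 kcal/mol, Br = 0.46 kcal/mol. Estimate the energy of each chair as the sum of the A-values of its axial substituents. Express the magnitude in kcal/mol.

3.30 kcal/mol

C1 and C2 have opposite parity, so for the trans isomer the two substituents are e,e in one chair and a,a in the other.
Chair I (phenyl axial, bromo axial): E = 3.30 kcal/mol.
Chair II (phenyl equatorial, bromo equatorial): E = 0.00 kcal/mol.
ΔE = 3.30 − 0.00 = 3.30 kcal/mol; chair II is more stable.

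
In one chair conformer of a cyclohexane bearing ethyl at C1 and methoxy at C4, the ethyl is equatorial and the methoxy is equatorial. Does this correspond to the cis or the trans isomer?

trans

C1 and C4 have opposite parity, so their axial bonds point in opposite directions.
With opposite-parity carbons, two substituents on the same face are one axial and one equatorial; opposite faces give both axial or both equatorial.
Here the groups are equatorial/equatorial → opposite face → trans.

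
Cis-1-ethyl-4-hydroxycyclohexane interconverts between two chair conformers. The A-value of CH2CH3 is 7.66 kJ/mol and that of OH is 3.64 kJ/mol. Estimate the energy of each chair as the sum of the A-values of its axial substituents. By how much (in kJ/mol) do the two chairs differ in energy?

C1 and C4 have opposite parity, so for the cis isomer the two substituents are one axial and one equatorial in each chair.
Chair I (ethyl axial, hydroxyl equatorial): E = 7.66 kJ/mol.
Chair II (ethyl equatorial, hydroxyl axial): E = 3.64 kJ/mol.
ΔE = 7.66 − 3.64 = 4.02 kJ/mol; chair II is more stable.

4.02 kJ/mol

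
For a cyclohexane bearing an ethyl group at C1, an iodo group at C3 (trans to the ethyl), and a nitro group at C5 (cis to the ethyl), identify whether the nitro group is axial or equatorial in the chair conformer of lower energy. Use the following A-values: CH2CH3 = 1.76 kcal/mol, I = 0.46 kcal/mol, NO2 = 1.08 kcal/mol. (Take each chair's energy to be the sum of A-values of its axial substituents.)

Chair I (ethyl axial, iodo equatorial, nitro axial): E = 2.84 kcal/mol.
Chair II (ethyl equatorial, iodo axial, nitro equatorial): E = 0.46 kcal/mol.
Chair II is the more stable (lower-energy) conformer, and in that chair the nitro group is equatorial.

equatorial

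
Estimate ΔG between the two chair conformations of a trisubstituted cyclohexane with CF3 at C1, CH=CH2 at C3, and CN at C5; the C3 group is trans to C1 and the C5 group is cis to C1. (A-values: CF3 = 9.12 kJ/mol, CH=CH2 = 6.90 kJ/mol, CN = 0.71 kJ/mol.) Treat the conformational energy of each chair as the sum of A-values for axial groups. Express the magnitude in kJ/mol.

2.93 kJ/mol

Chair I (trifluoromethyl axial, vinyl equatorial, cyano axial): E = 9.83 kJ/mol.
Chair II (trifluoromethyl equatorial, vinyl axial, cyano equatorial): E = 6.90 kJ/mol.
ΔE = 9.83 − 6.90 = 2.93 kJ/mol; chair II is more stable.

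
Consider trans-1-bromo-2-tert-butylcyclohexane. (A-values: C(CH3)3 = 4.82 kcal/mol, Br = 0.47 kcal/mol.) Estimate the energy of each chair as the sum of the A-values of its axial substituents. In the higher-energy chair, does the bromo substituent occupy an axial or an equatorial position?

axial

C1 and C2 have opposite parity, so for the trans isomer the two substituents are e,e in one chair and a,a in the other.
Chair I (tert-butyl axial, bromo axial): E = 5.29 kcal/mol.
Chair II (tert-butyl equatorial, bromo equatorial): E = 0.00 kcal/mol.
Chair I is the less stable (higher-energy) conformer, and in that chair the bromo group is axial.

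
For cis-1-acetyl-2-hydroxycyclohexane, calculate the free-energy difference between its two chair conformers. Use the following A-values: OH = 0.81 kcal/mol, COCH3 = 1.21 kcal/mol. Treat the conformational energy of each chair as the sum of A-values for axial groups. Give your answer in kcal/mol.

C1 and C2 have opposite parity, so for the cis isomer the two substituents are one axial and one equatorial in each chair.
Chair I (hydroxyl axial, acetyl equatorial): E = 0.81 kcal/mol.
Chair II (hydroxyl equatorial, acetyl axial): E = 1.21 kcal/mol.
ΔE = 1.21 − 0.81 = 0.40 kcal/mol; chair I is more stable.

0.40 kcal/mol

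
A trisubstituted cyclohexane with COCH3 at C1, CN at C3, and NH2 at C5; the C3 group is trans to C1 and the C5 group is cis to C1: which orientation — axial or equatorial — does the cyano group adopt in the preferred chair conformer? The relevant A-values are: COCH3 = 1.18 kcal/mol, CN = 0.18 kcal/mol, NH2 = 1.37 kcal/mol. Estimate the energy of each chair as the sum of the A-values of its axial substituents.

axial

Chair I (acetyl axial, cyano equatorial, amino axial): E = 2.55 kcal/mol.
Chair II (acetyl equatorial, cyano axial, amino equatorial): E = 0.18 kcal/mol.
Chair II is the more stable (lower-energy) conformer, and in that chair the cyano group is axial.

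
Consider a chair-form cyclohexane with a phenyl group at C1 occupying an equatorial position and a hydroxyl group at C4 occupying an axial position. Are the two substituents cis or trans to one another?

C1 and C4 have opposite parity, so their axial bonds point in opposite directions.
With opposite-parity carbons, two substituents on the same face are one axial and one equatorial; opposite faces give both axial or both equatorial.
Here the groups are equatorial/axial → same face → cis.

cis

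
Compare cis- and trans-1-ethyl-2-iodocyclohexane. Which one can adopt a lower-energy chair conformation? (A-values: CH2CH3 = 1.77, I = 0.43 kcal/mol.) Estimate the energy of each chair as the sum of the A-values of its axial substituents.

At 1,2 positions (parity opposite): cis → (a,e or e,a); trans → (e,e or a,a).
Best chair for cis: E = 0.43 kcal/mol; best chair for trans: E = 0.00 kcal/mol.
The trans isomer is lower by 0.43 kcal/mol.

trans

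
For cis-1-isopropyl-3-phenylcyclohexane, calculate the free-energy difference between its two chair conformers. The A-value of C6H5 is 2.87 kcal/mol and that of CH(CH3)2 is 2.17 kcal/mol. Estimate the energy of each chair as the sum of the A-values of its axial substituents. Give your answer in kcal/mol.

5.04 kcal/mol

C1 and C3 have the same parity, so for the cis isomer the two substituents are e,e in one chair and a,a in the other.
Chair I (phenyl axial, isopropyl axial): E = 5.04 kcal/mol.
Chair II (phenyl equatorial, isopropyl equatorial): E = 0.00 kcal/mol.
ΔE = 5.04 − 0.00 = 5.04 kcal/mol; chair II is more stable.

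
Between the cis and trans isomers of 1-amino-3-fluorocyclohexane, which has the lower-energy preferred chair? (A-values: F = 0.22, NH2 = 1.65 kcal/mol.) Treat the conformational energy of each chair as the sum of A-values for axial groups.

cis

At 1,3 positions (parity same): cis → (e,e or a,a); trans → (a,e or e,a).
Best chair for cis: E = 0.00 kcal/mol; best chair for trans: E = 0.22 kcal/mol.
The cis isomer is lower by 0.22 kcal/mol.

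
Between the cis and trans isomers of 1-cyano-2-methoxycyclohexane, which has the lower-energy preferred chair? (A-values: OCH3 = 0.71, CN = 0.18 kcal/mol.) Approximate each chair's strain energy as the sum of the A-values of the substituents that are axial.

trans

At 1,2 positions (parity opposite): cis → (a,e or e,a); trans → (e,e or a,a).
Best chair for cis: E = 0.18 kcal/mol; best chair for trans: E = 0.00 kcal/mol.
The trans isomer is lower by 0.18 kcal/mol.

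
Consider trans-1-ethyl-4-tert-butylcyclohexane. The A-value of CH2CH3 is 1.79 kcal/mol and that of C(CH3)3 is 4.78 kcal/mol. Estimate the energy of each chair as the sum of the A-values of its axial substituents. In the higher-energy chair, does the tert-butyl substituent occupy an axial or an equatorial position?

C1 and C4 have opposite parity, so for the trans isomer the two substituents are e,e in one chair and a,a in the other.
Chair I (ethyl axial, tert-butyl axial): E = 6.57 kcal/mol.
Chair II (ethyl equatorial, tert-butyl equatorial): E = 0.00 kcal/mol.
Chair I is the less stable (higher-energy) conformer, and in that chair the tert-butyl group is axial.

axial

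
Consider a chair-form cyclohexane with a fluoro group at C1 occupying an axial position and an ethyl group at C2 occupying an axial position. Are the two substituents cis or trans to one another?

trans

C1 and C2 have opposite parity, so their axial bonds point in opposite directions.
With opposite-parity carbons, two substituents on the same face are one axial and one equatorial; opposite faces give both axial or both equatorial.
Here the groups are axial/axial → opposite face → trans.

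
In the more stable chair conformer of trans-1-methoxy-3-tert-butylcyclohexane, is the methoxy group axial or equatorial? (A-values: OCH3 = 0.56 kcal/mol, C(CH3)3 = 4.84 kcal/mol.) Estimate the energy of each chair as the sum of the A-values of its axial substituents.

axial

C1 and C3 have the same parity, so for the trans isomer the two substituents are one axial and one equatorial in each chair.
Chair I (methoxy axial, tert-butyl equatorial): E = 0.56 kcal/mol.
Chair II (methoxy equatorial, tert-butyl axial): E = 4.84 kcal/mol.
Chair I is the more stable (lower-energy) conformer, and in that chair the methoxy group is axial.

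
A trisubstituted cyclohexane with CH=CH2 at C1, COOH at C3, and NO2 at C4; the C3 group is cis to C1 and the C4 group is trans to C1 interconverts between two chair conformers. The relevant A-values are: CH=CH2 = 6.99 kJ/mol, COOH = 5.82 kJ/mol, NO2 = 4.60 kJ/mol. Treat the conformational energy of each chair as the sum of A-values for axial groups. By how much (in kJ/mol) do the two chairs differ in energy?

Chair I (vinyl axial, carboxyl axial, nitro axial): E = 17.41 kJ/mol.
Chair II (vinyl equatorial, carboxyl equatorial, nitro equatorial): E = 0.00 kJ/mol.
ΔE = 17.41 − 0.00 = 17.41 kJ/mol; chair II is more stable.

17.41 kJ/mol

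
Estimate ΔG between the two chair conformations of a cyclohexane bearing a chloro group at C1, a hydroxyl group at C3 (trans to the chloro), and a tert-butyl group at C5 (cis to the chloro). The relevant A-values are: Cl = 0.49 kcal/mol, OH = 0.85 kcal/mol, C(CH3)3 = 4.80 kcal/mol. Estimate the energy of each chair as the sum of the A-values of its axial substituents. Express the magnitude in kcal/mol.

4.44 kcal/mol

Chair I (chloro axial, hydroxyl equatorial, tert-butyl axial): E = 5.29 kcal/mol.
Chair II (chloro equatorial, hydroxyl axial, tert-butyl equatorial): E = 0.85 kcal/mol.
ΔE = 5.29 − 0.85 = 4.44 kcal/mol; chair II is more stable.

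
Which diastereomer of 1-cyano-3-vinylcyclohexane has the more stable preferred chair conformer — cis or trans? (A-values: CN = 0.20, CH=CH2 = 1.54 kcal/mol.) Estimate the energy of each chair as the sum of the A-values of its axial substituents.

cis

At 1,3 positions (parity same): cis → (e,e or a,a); trans → (a,e or e,a).
Best chair for cis: E = 0.00 kcal/mol; best chair for trans: E = 0.20 kcal/mol.
The cis isomer is lower by 0.20 kcal/mol.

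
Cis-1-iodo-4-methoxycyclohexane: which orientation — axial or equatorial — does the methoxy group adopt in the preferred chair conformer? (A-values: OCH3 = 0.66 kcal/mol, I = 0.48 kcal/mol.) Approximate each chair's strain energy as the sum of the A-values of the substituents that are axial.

C1 and C4 have opposite parity, so for the cis isomer the two substituents are one axial and one equatorial in each chair.
Chair I (methoxy axial, iodo equatorial): E = 0.66 kcal/mol.
Chair II (methoxy equatorial, iodo axial): E = 0.48 kcal/mol.
Chair II is the more stable (lower-energy) conformer, and in that chair the methoxy group is equatorial.

equatorial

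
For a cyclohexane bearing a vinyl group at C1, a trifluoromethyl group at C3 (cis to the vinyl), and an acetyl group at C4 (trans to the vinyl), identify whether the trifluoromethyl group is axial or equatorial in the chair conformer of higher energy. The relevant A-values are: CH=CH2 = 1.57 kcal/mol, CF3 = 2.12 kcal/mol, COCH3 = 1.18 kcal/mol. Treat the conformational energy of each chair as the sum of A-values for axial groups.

Chair I (vinyl axial, trifluoromethyl axial, acetyl axial): E = 4.87 kcal/mol.
Chair II (vinyl equatorial, trifluoromethyl equatorial, acetyl equatorial): E = 0.00 kcal/mol.
Chair I is the less stable (higher-energy) conformer, and in that chair the trifluoromethyl group is axial.

axial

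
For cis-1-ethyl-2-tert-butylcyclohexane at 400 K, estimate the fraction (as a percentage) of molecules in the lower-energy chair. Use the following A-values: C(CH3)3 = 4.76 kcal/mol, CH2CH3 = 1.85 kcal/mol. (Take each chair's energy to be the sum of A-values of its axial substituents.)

97.5%

C1 and C2 have opposite parity, so for the cis isomer the two substituents are one axial and one equatorial in each chair.
Chair I (tert-butyl axial, ethyl equatorial): E = 4.76 kcal/mol; chair II (tert-butyl equatorial, ethyl axial): E = 1.85 kcal/mol.
ΔG = 2.91 kcal/mol between the two chairs.
K = exp(ΔG/RT) with R = 1.987×10⁻³ kcal mol⁻¹ K⁻¹ and T = 400 K gives K ≈ 38.9.
Fraction in the lower-energy chair = K/(K+1) = 97.5%.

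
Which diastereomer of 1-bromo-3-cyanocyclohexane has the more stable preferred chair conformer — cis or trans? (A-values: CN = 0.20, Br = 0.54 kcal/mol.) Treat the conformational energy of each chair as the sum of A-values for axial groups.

cis

At 1,3 positions (parity same): cis → (e,e or a,a); trans → (a,e or e,a).
Best chair for cis: E = 0.00 kcal/mol; best chair for trans: E = 0.20 kcal/mol.
The cis isomer is lower by 0.20 kcal/mol.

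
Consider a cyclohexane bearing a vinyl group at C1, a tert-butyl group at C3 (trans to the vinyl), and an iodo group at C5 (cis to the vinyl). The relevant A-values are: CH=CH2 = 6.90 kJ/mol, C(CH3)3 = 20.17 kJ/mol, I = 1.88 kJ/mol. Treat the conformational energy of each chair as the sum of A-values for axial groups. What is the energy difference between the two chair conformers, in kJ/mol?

11.39 kJ/mol

Chair I (vinyl axial, tert-butyl equatorial, iodo axial): E = 8.78 kJ/mol.
Chair II (vinyl equatorial, tert-butyl axial, iodo equatorial): E = 20.17 kJ/mol.
ΔE = 20.17 − 8.78 = 11.39 kJ/mol; chair I is more stable.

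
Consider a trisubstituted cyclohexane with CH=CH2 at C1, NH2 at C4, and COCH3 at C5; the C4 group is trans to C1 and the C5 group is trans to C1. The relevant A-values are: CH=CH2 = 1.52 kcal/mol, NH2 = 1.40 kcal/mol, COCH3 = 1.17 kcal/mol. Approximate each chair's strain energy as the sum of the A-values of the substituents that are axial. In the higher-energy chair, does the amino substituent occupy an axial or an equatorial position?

axial

Chair I (vinyl axial, amino axial, acetyl equatorial): E = 2.92 kcal/mol.
Chair II (vinyl equatorial, amino equatorial, acetyl axial): E = 1.17 kcal/mol.
Chair I is the less stable (higher-energy) conformer, and in that chair the amino group is axial.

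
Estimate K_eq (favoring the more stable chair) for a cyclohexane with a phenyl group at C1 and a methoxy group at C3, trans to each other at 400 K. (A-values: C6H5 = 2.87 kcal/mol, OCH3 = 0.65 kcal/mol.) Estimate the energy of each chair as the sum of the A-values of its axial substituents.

K ≈ 16.3

C1 and C3 have the same parity, so for the trans isomer the two substituents are one axial and one equatorial in each chair.
Chair I (phenyl axial, methoxy equatorial): E = 2.87 kcal/mol; chair II (phenyl equatorial, methoxy axial): E = 0.65 kcal/mol.
ΔG = 2.22 kcal/mol between the two chairs.
K = exp(ΔG/RT) with R = 1.987×10⁻³ kcal mol⁻¹ K⁻¹ and T = 400 K gives K ≈ 16.3.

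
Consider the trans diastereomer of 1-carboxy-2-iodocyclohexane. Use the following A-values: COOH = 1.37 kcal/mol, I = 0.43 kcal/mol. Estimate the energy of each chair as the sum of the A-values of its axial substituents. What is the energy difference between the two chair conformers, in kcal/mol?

1.80 kcal/mol

C1 and C2 have opposite parity, so for the trans isomer the two substituents are e,e in one chair and a,a in the other.
Chair I (carboxyl axial, iodo axial): E = 1.80 kcal/mol.
Chair II (carboxyl equatorial, iodo equatorial): E = 0.00 kcal/mol.
ΔE = 1.80 − 0.00 = 1.80 kcal/mol; chair II is more stable.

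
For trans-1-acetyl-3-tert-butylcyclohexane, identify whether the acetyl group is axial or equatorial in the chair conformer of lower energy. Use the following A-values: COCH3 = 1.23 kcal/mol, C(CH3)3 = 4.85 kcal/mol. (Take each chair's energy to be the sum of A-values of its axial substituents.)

C1 and C3 have the same parity, so for the trans isomer the two substituents are one axial and one equatorial in each chair.
Chair I (acetyl axial, tert-butyl equatorial): E = 1.23 kcal/mol.
Chair II (acetyl equatorial, tert-butyl axial): E = 4.85 kcal/mol.
Chair I is the more stable (lower-energy) conformer, and in that chair the acetyl group is axial.

axial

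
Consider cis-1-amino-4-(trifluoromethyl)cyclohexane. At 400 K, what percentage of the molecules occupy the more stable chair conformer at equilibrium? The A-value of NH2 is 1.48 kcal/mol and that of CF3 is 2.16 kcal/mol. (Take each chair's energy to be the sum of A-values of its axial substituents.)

70.2%

C1 and C4 have opposite parity, so for the cis isomer the two substituents are one axial and one equatorial in each chair.
Chair I (amino axial, trifluoromethyl equatorial): E = 1.48 kcal/mol; chair II (amino equatorial, trifluoromethyl axial): E = 2.16 kcal/mol.
ΔG = 0.68 kcal/mol between the two chairs.
K = exp(ΔG/RT) with R = 1.987×10⁻³ kcal mol⁻¹ K⁻¹ and T = 400 K gives K ≈ 2.35.
Fraction in the lower-energy chair = K/(K+1) = 70.2%.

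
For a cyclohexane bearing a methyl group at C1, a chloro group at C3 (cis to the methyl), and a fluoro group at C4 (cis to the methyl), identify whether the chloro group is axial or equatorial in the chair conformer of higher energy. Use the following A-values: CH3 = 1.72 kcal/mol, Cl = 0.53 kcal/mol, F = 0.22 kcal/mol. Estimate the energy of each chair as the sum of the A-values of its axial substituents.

Chair I (methyl axial, chloro axial, fluoro equatorial): E = 2.25 kcal/mol.
Chair II (methyl equatorial, chloro equatorial, fluoro axial): E = 0.22 kcal/mol.
Chair I is the less stable (higher-energy) conformer, and in that chair the chloro group is axial.

axial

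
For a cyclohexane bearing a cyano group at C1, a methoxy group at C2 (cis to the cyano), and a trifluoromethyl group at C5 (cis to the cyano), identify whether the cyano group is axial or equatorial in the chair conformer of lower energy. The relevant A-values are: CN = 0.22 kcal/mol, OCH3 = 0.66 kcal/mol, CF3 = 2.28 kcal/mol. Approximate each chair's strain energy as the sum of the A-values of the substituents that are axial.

equatorial

Chair I (cyano axial, methoxy equatorial, trifluoromethyl axial): E = 2.50 kcal/mol.
Chair II (cyano equatorial, methoxy axial, trifluoromethyl equatorial): E = 0.66 kcal/mol.
Chair II is the more stable (lower-energy) conformer, and in that chair the cyano group is equatorial.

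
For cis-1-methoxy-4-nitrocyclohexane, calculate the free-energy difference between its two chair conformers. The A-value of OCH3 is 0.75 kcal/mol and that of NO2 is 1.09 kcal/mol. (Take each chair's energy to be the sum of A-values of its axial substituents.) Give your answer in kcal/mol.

C1 and C4 have opposite parity, so for the cis isomer the two substituents are one axial and one equatorial in each chair.
Chair I (methoxy axial, nitro equatorial): E = 0.75 kcal/mol.
Chair II (methoxy equatorial, nitro axial): E = 1.09 kcal/mol.
ΔE = 1.09 − 0.75 = 0.34 kcal/mol; chair I is more stable.

0.34 kcal/mol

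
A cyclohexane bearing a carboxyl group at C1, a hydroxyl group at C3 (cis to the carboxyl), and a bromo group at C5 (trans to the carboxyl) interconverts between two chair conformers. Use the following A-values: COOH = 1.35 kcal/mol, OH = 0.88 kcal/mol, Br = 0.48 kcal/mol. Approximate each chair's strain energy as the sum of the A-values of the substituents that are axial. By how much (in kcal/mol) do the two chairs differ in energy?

Chair I (carboxyl axial, hydroxyl axial, bromo equatorial): E = 2.23 kcal/mol.
Chair II (carboxyl equatorial, hydroxyl equatorial, bromo axial): E = 0.48 kcal/mol.
ΔE = 2.23 − 0.48 = 1.75 kcal/mol; chair II is more stable.

1.75 kcal/mol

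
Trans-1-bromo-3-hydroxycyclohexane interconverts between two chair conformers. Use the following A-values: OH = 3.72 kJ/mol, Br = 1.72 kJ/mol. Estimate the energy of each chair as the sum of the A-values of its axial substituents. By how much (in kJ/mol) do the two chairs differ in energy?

2.00 kJ/mol

C1 and C3 have the same parity, so for the trans isomer the two substituents are one axial and one equatorial in each chair.
Chair I (hydroxyl axial, bromo equatorial): E = 3.72 kJ/mol.
Chair II (hydroxyl equatorial, bromo axial): E = 1.72 kJ/mol.
ΔE = 3.72 − 1.72 = 2.00 kJ/mol; chair II is more stable.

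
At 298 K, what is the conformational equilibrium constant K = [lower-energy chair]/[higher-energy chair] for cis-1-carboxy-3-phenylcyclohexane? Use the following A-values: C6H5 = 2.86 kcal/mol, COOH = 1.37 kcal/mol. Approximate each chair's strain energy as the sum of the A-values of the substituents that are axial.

C1 and C3 have the same parity, so for the cis isomer the two substituents are e,e in one chair and a,a in the other.
Chair I (phenyl axial, carboxyl axial): E = 4.23 kcal/mol; chair II (phenyl equatorial, carboxyl equatorial): E = 0.00 kcal/mol.
ΔG = 4.23 kcal/mol between the two chairs.
K = exp(ΔG/RT) with R = 1.987×10⁻³ kcal mol⁻¹ K⁻¹ and T = 298 K gives K ≈ 1.27e+03.

K ≈ 1266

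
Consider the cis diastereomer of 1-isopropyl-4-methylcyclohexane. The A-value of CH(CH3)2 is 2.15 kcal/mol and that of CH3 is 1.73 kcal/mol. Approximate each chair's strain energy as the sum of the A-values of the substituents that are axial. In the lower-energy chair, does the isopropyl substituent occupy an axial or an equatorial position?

equatorial

C1 and C4 have opposite parity, so for the cis isomer the two substituents are one axial and one equatorial in each chair.
Chair I (isopropyl axial, methyl equatorial): E = 2.15 kcal/mol.
Chair II (isopropyl equatorial, methyl axial): E = 1.73 kcal/mol.
Chair II is the more stable (lower-energy) conformer, and in that chair the isopropyl group is equatorial.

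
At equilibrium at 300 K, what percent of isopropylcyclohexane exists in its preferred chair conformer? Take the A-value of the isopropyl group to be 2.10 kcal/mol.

97.1%

One chair has the isopropyl group axial (E = 2.10 kcal/mol) and the other has it equatorial (E = 0).
ΔG = 2.10 kcal/mol between the two chairs.
K = exp(ΔG/RT) with R = 1.987×10⁻³ kcal mol⁻¹ K⁻¹ and T = 300 K gives K ≈ 33.9.
Fraction in the lower-energy chair = K/(K+1) = 97.1%.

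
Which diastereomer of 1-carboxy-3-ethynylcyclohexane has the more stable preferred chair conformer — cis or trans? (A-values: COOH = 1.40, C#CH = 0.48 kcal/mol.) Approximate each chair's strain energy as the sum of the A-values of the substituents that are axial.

At 1,3 positions (parity same): cis → (e,e or a,a); trans → (a,e or e,a).
Best chair for cis: E = 0.00 kcal/mol; best chair for trans: E = 0.48 kcal/mol.
The cis isomer is lower by 0.48 kcal/mol.

cis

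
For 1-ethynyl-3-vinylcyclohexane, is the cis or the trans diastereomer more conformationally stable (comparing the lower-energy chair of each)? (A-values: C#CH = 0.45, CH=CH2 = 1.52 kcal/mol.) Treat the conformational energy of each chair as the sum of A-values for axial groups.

At 1,3 positions (parity same): cis → (e,e or a,a); trans → (a,e or e,a).
Best chair for cis: E = 0.00 kcal/mol; best chair for trans: E = 0.45 kcal/mol.
The cis isomer is lower by 0.45 kcal/mol.

cis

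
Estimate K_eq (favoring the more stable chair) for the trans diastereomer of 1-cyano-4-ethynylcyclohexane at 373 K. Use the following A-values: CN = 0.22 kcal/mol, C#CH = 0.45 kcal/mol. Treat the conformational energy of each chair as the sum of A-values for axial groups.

C1 and C4 have opposite parity, so for the trans isomer the two substituents are e,e in one chair and a,a in the other.
Chair I (cyano axial, ethynyl axial): E = 0.67 kcal/mol; chair II (cyano equatorial, ethynyl equatorial): E = 0.00 kcal/mol.
ΔG = 0.67 kcal/mol between the two chairs.
K = exp(ΔG/RT) with R = 1.987×10⁻³ kcal mol⁻¹ K⁻¹ and T = 373 K gives K ≈ 2.47.

K ≈ 2.47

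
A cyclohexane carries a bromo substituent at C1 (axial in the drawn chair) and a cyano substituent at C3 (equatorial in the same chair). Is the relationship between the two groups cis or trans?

trans

C1 and C3 have the same parity, so their axial bonds point in the same direction.
With same-parity carbons, two substituents on the same face are both axial or both equatorial; opposite faces give one of each.
Here the groups are axial/equatorial → opposite face → trans.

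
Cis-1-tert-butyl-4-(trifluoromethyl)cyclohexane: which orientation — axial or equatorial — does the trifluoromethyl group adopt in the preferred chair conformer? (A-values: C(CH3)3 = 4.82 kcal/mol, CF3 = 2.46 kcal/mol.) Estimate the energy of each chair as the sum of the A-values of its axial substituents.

axial

C1 and C4 have opposite parity, so for the cis isomer the two substituents are one axial and one equatorial in each chair.
Chair I (tert-butyl axial, trifluoromethyl equatorial): E = 4.82 kcal/mol.
Chair II (tert-butyl equatorial, trifluoromethyl axial): E = 2.46 kcal/mol.
Chair II is the more stable (lower-energy) conformer, and in that chair the trifluoromethyl group is axial.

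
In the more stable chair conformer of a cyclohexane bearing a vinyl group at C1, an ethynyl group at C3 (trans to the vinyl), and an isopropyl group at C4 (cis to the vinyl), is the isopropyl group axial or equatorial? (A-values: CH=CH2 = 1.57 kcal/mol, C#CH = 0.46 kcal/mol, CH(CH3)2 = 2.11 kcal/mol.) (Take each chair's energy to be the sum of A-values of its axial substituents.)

Chair I (vinyl axial, ethynyl equatorial, isopropyl equatorial): E = 1.57 kcal/mol.
Chair II (vinyl equatorial, ethynyl axial, isopropyl axial): E = 2.57 kcal/mol.
Chair I is the more stable (lower-energy) conformer, and in that chair the isopropyl group is equatorial.

equatorial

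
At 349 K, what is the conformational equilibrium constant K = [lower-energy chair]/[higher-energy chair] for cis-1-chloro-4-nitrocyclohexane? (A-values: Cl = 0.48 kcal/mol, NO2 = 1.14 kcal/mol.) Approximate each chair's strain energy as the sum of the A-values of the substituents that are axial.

C1 and C4 have opposite parity, so for the cis isomer the two substituents are one axial and one equatorial in each chair.
Chair I (chloro axial, nitro equatorial): E = 0.48 kcal/mol; chair II (chloro equatorial, nitro axial): E = 1.14 kcal/mol.
ΔG = 0.66 kcal/mol between the two chairs.
K = exp(ΔG/RT) with R = 1.987×10⁻³ kcal mol⁻¹ K⁻¹ and T = 349 K gives K ≈ 2.59.

K ≈ 2.59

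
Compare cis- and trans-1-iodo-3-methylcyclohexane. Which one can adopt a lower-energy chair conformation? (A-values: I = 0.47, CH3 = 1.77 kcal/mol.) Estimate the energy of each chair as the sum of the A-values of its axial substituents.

cis

At 1,3 positions (parity same): cis → (e,e or a,a); trans → (a,e or e,a).
Best chair for cis: E = 0.00 kcal/mol; best chair for trans: E = 0.47 kcal/mol.
The cis isomer is lower by 0.47 kcal/mol.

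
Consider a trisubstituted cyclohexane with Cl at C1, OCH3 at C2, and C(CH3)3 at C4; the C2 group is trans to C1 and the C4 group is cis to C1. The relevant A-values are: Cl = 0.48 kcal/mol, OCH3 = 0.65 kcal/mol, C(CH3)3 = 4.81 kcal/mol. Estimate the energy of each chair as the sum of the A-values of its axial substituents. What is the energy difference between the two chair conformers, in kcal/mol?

3.68 kcal/mol

Chair I (chloro axial, methoxy axial, tert-butyl equatorial): E = 1.13 kcal/mol.
Chair II (chloro equatorial, methoxy equatorial, tert-butyl axial): E = 4.81 kcal/mol.
ΔE = 4.81 − 1.13 = 3.68 kcal/mol; chair I is more stable.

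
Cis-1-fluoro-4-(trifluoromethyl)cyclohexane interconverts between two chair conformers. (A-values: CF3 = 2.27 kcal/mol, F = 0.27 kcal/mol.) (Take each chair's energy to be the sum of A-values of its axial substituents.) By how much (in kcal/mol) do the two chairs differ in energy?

C1 and C4 have opposite parity, so for the cis isomer the two substituents are one axial and one equatorial in each chair.
Chair I (trifluoromethyl axial, fluoro equatorial): E = 2.27 kcal/mol.
Chair II (trifluoromethyl equatorial, fluoro axial): E = 0.27 kcal/mol.
ΔE = 2.27 − 0.27 = 2.00 kcal/mol; chair II is more stable.

2.00 kcal/mol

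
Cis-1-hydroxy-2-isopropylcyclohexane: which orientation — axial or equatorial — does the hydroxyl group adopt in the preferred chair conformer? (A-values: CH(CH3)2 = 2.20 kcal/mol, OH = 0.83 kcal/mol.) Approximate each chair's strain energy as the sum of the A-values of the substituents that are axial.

C1 and C2 have opposite parity, so for the cis isomer the two substituents are one axial and one equatorial in each chair.
Chair I (isopropyl axial, hydroxyl equatorial): E = 2.20 kcal/mol.
Chair II (isopropyl equatorial, hydroxyl axial): E = 0.83 kcal/mol.
Chair II is the more stable (lower-energy) conformer, and in that chair the hydroxyl group is axial.

axial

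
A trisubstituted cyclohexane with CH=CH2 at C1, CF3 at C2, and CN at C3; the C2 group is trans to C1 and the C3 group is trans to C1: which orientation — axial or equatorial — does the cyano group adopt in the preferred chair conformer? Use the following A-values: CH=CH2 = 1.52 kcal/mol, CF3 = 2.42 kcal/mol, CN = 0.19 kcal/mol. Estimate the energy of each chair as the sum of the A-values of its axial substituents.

Chair I (vinyl axial, trifluoromethyl axial, cyano equatorial): E = 3.94 kcal/mol.
Chair II (vinyl equatorial, trifluoromethyl equatorial, cyano axial): E = 0.19 kcal/mol.
Chair II is the more stable (lower-energy) conformer, and in that chair the cyano group is axial.

axial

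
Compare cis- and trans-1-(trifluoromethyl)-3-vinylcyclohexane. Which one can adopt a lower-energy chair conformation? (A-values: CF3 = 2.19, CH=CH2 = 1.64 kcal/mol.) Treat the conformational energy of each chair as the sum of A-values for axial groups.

cis

At 1,3 positions (parity same): cis → (e,e or a,a); trans → (a,e or e,a).
Best chair for cis: E = 0.00 kcal/mol; best chair for trans: E = 1.64 kcal/mol.
The cis isomer is lower by 1.64 kcal/mol.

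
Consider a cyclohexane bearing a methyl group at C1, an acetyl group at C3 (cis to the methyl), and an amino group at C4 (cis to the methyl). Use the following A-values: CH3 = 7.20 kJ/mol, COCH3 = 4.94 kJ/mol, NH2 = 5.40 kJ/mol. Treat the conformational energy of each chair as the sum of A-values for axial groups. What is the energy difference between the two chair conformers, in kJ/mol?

Chair I (methyl axial, acetyl axial, amino equatorial): E = 12.14 kJ/mol.
Chair II (methyl equatorial, acetyl equatorial, amino axial): E = 5.40 kJ/mol.
ΔE = 12.14 − 5.40 = 6.74 kJ/mol; chair II is more stable.

6.74 kJ/mol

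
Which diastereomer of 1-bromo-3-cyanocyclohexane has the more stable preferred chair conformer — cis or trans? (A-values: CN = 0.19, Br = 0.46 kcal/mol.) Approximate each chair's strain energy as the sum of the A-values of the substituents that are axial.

cis

At 1,3 positions (parity same): cis → (e,e or a,a); trans → (a,e or e,a).
Best chair for cis: E = 0.00 kcal/mol; best chair for trans: E = 0.19 kcal/mol.
The cis isomer is lower by 0.19 kcal/mol.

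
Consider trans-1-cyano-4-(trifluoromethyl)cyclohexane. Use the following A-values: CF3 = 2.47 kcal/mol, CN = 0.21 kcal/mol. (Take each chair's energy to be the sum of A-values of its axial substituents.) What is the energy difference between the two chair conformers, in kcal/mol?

2.68 kcal/mol

C1 and C4 have opposite parity, so for the trans isomer the two substituents are e,e in one chair and a,a in the other.
Chair I (trifluoromethyl axial, cyano axial): E = 2.68 kcal/mol.
Chair II (trifluoromethyl equatorial, cyano equatorial): E = 0.00 kcal/mol.
ΔE = 2.68 − 0.00 = 2.68 kcal/mol; chair II is more stable.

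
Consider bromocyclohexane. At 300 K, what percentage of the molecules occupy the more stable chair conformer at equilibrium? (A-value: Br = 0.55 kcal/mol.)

71.6%

One chair has the bromo group axial (E = 0.55 kcal/mol) and the other has it equatorial (E = 0).
ΔG = 0.55 kcal/mol between the two chairs.
K = exp(ΔG/RT) with R = 1.987×10⁻³ kcal mol⁻¹ K⁻¹ and T = 300 K gives K ≈ 2.52.
Fraction in the lower-energy chair = K/(K+1) = 71.6%.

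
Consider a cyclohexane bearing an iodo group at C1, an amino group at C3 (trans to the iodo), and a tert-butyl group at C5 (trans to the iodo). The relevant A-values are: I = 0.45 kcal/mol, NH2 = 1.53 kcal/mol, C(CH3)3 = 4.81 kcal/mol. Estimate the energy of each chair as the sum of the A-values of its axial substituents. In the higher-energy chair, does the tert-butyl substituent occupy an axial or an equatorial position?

axial

Chair I (iodo axial, amino equatorial, tert-butyl equatorial): E = 0.45 kcal/mol.
Chair II (iodo equatorial, amino axial, tert-butyl axial): E = 6.34 kcal/mol.
Chair II is the less stable (higher-energy) conformer, and in that chair the tert-butyl group is axial.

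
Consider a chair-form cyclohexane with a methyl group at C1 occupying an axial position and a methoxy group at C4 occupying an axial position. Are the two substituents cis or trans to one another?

C1 and C4 have opposite parity, so their axial bonds point in opposite directions.
With opposite-parity carbons, two substituents on the same face are one axial and one equatorial; opposite faces give both axial or both equatorial.
Here the groups are axial/axial → opposite face → trans.

trans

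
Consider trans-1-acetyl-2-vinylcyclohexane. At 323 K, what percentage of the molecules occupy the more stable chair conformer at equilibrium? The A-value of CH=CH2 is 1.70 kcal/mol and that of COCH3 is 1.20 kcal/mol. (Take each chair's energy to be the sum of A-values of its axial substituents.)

98.9%

C1 and C2 have opposite parity, so for the trans isomer the two substituents are e,e in one chair and a,a in the other.
Chair I (vinyl axial, acetyl axial): E = 2.90 kcal/mol; chair II (vinyl equatorial, acetyl equatorial): E = 0.00 kcal/mol.
ΔG = 2.90 kcal/mol between the two chairs.
K = exp(ΔG/RT) with R = 1.987×10⁻³ kcal mol⁻¹ K⁻¹ and T = 323 K gives K ≈ 91.7.
Fraction in the lower-energy chair = K/(K+1) = 98.9%.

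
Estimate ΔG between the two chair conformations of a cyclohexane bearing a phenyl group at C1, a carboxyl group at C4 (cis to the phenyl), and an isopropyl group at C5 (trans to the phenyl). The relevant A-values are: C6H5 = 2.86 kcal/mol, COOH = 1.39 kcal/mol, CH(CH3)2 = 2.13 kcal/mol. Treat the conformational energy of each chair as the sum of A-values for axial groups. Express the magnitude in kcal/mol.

0.66 kcal/mol

Chair I (phenyl axial, carboxyl equatorial, isopropyl equatorial): E = 2.86 kcal/mol.
Chair II (phenyl equatorial, carboxyl axial, isopropyl axial): E = 3.52 kcal/mol.
ΔE = 3.52 − 2.86 = 0.66 kcal/mol; chair I is more stable.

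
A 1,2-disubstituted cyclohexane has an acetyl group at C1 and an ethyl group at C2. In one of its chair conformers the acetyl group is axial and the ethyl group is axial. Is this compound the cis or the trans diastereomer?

trans

C1 and C2 have opposite parity, so their axial bonds point in opposite directions.
With opposite-parity carbons, two substituents on the same face are one axial and one equatorial; opposite faces give both axial or both equatorial.
Here the groups are axial/axial → opposite face → trans.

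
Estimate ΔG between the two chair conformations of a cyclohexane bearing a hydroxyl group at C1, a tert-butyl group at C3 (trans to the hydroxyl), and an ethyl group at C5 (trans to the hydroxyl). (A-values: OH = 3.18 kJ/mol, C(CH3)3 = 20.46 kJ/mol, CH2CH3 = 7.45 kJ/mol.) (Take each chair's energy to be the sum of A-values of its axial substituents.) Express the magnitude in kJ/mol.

Chair I (hydroxyl axial, tert-butyl equatorial, ethyl equatorial): E = 3.18 kJ/mol.
Chair II (hydroxyl equatorial, tert-butyl axial, ethyl axial): E = 27.91 kJ/mol.
ΔE = 27.91 − 3.18 = 24.73 kJ/mol; chair I is more stable.

24.73 kJ/mol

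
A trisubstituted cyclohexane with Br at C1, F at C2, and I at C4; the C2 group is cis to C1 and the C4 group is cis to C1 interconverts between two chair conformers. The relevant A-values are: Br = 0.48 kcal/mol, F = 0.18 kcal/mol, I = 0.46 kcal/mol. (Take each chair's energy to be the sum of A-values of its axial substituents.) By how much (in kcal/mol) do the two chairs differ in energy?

0.16 kcal/mol

Chair I (bromo axial, fluoro equatorial, iodo equatorial): E = 0.48 kcal/mol.
Chair II (bromo equatorial, fluoro axial, iodo axial): E = 0.64 kcal/mol.
ΔE = 0.64 − 0.48 = 0.16 kcal/mol; chair I is more stable.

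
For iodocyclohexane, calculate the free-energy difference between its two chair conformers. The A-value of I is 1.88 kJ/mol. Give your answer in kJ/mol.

A monosubstituted cyclohexane has one chair with the iodo group axial (E = A = 1.88 kJ/mol) and one with it equatorial (E = 0).
ΔE = 1.88 − 0 = 1.88 kJ/mol.

1.88 kJ/mol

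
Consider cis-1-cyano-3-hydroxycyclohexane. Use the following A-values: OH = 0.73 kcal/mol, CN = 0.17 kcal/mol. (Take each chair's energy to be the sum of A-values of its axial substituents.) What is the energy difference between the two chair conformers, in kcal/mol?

0.90 kcal/mol

C1 and C3 have the same parity, so for the cis isomer the two substituents are e,e in one chair and a,a in the other.
Chair I (hydroxyl axial, cyano axial): E = 0.90 kcal/mol.
Chair II (hydroxyl equatorial, cyano equatorial): E = 0.00 kcal/mol.
ΔE = 0.90 − 0.00 = 0.90 kcal/mol; chair II is more stable.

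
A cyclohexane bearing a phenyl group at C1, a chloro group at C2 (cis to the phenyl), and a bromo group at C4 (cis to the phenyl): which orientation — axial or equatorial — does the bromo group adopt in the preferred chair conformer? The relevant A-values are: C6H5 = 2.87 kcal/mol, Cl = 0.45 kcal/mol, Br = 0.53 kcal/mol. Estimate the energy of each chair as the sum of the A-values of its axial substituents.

axial

Chair I (phenyl axial, chloro equatorial, bromo equatorial): E = 2.87 kcal/mol.
Chair II (phenyl equatorial, chloro axial, bromo axial): E = 0.98 kcal/mol.
Chair II is the more stable (lower-energy) conformer, and in that chair the bromo group is axial.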